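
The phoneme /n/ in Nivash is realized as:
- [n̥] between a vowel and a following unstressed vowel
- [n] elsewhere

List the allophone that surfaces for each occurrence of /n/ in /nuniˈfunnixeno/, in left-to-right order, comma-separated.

Occurrence 1 (position 1): no conditioning environment matches → elsewhere allophone [n].
Occurrence 2 (position 3): between a vowel and a following unstressed vowel → [n̥].
Occurrence 3 (position 7): no conditioning environment matches → elsewhere allophone [n].
Occurrence 4 (position 8): no conditioning environment matches → elsewhere allophone [n].
Occurrence 5 (position 12): between a vowel and a following unstressed vowel → [n̥].

[n], [n̥], [n], [n], [n̥]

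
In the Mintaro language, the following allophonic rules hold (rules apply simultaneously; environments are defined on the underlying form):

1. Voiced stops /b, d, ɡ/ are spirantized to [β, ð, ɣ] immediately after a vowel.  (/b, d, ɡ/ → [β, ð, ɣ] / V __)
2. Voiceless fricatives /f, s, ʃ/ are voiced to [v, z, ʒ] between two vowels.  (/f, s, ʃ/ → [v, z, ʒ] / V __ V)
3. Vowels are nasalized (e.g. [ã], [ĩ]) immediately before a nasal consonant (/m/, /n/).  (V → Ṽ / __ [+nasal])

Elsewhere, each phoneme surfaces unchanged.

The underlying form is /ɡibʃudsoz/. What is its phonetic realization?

[ɡiβʃuðsoz]

/ɡ/ (word-initial) is in the target of rule 1 but the environment (immediately after a vowel) is not met → [ɡ].
/i/ (between /ɡ/ and /b/) is in the target of rule 3 but the environment (before a nasal consonant) is not met → [i].
Rule 1 applies to /b/ (between /i/ and /ʃ/: immediately after a vowel) → [β].
/ʃ/ — between /b/ and /u/; rule 2 does not apply here → [ʃ].
/u/ — between /ʃ/ and /d/; rule 3 does not apply here → [u].
/d/ (between /u/ and /s/) occurs immediately after a vowel → [ð] by rule 1.
/s/ (between /d/ and /o/): rule 2 targets it, but not between two vowels → unchanged [s].
/o/ (between /s/ and /z/): rule 3 targets it, but not before a nasal consonant → unchanged [o].
/z/ (word-final): no rule targets it → [z].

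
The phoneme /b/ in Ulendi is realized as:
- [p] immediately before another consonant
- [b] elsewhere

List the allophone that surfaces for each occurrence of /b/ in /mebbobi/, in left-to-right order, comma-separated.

[p], [b], [b]

Occurrence 1 (position 3): immediately before another consonant → [p].
Occurrence 2 (position 4): no conditioning environment matches → elsewhere allophone [b].
Occurrence 3 (position 6): no conditioning environment matches → elsewhere allophone [b].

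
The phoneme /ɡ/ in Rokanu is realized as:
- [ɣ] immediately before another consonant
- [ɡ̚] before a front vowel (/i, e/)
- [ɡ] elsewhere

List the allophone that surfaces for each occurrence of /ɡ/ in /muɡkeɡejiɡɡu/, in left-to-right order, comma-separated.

Occurrence 1 (position 3): immediately before another consonant → [ɣ].
Occurrence 2 (position 6): before a front vowel (/i, e/) → [ɡ̚].
Occurrence 3 (position 10): immediately before another consonant → [ɣ].
Occurrence 4 (position 11): no conditioning environment matches → elsewhere allophone [ɡ].

[ɣ], [ɡ̚], [ɣ], [ɡ]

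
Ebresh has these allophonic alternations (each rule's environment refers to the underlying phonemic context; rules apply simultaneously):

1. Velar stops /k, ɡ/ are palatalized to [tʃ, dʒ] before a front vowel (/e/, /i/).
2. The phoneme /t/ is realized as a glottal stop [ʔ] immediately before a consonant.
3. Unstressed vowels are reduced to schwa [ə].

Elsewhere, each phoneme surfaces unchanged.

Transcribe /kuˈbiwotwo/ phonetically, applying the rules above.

/k/ (word-initial): rule 1 targets it, but not before a front vowel → unchanged [k].
Rule 3 applies to /u/ (between /k/ and /b/: in an unstressed syllable) → [ə].
/i/ (between /b/ and /w/) fails the environment for rule 3, so it stays [i].
/o/ (between /w/ and /t/): in an unstressed syllable, so rule 3 applies → [ə].
Rule 2 applies to /t/ (between /o/ and /w/: immediately before a consonant) → [ʔ].
/o/ — word-final, in an unstressed syllable — surfaces as [ə] (rule 3).

[kəˈbiwəʔwə]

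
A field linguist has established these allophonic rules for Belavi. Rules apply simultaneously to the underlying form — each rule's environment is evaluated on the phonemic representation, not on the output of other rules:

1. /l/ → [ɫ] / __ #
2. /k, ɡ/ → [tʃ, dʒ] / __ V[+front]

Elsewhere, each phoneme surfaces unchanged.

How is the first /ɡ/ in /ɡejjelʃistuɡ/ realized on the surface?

/ɡ/ (word-initial): before a front vowel, so rule 2 applies → [dʒ].

[dʒ]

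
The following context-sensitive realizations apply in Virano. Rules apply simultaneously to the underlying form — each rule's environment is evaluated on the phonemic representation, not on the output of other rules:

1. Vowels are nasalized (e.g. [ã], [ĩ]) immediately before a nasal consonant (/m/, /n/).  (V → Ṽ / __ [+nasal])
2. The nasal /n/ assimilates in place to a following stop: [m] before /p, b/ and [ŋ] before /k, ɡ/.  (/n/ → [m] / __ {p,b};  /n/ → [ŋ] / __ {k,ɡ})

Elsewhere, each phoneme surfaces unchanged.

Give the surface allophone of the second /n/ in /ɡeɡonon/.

/n/ (word-final) is in the target of rule 2 but the environment (before a labial or velar stop) is not met → [n].

[n]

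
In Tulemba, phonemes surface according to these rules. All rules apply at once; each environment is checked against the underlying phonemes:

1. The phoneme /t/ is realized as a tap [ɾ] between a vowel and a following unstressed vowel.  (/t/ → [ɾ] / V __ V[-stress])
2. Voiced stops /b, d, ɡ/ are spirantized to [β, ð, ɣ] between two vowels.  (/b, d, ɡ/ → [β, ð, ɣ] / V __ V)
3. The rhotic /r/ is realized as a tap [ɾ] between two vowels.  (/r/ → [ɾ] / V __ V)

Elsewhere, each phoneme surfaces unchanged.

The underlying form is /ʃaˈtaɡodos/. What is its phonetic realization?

[ʃaˈtaɣoðos]

/ʃ/ stays [ʃ].
/a/ — not in any rule's target class → [a].
/t/ (between /a/ and /a/): rule 1 targets it, but not between a vowel and a following unstressed vowel → unchanged [t].
/a/ stays [a].
/ɡ/ (between /a/ and /o/) occurs between two vowels → [ɣ] by rule 2.
/o/ stays [o].
/d/ (between /o/ and /o/): between two vowels, so rule 2 applies → [ð].
/o/ stays [o].
/s/ — not in any rule's target class → [s].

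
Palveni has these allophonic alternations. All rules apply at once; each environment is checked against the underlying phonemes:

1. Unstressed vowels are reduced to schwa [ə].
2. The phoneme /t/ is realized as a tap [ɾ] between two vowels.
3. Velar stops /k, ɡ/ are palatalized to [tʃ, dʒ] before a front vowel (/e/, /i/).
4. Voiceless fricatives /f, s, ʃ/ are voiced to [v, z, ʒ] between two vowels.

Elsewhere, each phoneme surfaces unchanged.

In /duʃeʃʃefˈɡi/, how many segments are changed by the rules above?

Segments that undergo a rule: /u/ → [ə] (rule 1); /ʃ/ → [ʒ] (rule 4); /e/ → [ə] (rule 1); /e/ → [ə] (rule 1); /ɡ/ → [dʒ] (rule 3).
All other segments surface unchanged.

5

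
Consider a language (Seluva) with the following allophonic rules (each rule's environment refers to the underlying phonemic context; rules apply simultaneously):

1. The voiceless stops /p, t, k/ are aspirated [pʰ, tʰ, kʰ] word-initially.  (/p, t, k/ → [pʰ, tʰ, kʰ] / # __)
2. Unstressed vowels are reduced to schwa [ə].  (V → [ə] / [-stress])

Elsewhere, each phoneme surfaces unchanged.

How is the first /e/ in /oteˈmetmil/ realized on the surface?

Rule 2 applies to /e/ (between /t/ and /m/: in an unstressed syllable) → [ə].

[ə]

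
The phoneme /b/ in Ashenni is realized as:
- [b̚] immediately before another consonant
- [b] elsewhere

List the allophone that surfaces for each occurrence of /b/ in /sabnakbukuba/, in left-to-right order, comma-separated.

[b̚], [b], [b]

Occurrence 1 (position 3): immediately before another consonant → [b̚].
Occurrence 2 (position 7): no conditioning environment matches → elsewhere allophone [b].
Occurrence 3 (position 11): no conditioning environment matches → elsewhere allophone [b].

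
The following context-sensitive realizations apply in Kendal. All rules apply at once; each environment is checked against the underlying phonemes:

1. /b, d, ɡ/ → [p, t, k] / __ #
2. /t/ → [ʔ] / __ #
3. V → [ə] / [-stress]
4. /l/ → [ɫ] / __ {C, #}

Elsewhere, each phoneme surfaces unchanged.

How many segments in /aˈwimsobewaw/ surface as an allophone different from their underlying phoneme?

4

Segments that undergo a rule: /a/ → [ə] (rule 3); /o/ → [ə] (rule 3); /e/ → [ə] (rule 3); /a/ → [ə] (rule 3).
All other segments surface unchanged.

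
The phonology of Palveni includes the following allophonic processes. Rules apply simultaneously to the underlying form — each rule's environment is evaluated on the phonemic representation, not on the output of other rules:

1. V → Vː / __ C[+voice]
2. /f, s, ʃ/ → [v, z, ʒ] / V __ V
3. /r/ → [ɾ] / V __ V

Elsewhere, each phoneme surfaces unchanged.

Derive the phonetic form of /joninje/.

[joːniːnje]

/j/ (word-initial): no rule targets it → [j].
/o/ (between /j/ and /n/): before a voiced consonant, so rule 1 applies → [oː].
/n/ (between /o/ and /i/) is unaffected → [n].
/i/ (between /n/ and /n/) occurs before a voiced consonant → [iː] by rule 1.
/n/ — not in any rule's target class → [n].
/j/ (between /n/ and /e/) is unaffected → [j].
/e/ (word-final) fails the environment for rule 1, so it stays [e].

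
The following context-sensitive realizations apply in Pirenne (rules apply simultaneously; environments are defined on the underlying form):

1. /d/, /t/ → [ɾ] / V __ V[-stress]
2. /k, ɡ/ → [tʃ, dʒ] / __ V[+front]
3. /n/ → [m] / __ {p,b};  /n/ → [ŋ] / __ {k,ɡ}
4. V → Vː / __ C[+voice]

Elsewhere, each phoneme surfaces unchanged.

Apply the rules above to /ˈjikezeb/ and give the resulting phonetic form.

[ˈjitʃeːzeːb]

/i/ (between /j/ and /k/) is in the target of rule 4 but the environment (before a voiced consonant) is not met → [i].
/k/ — between /i/ and /e/, before a front vowel — surfaces as [tʃ] (rule 2).
/e/ (between /k/ and /z/) occurs before a voiced consonant → [eː] by rule 4.
/e/ — between /z/ and /b/, before a voiced consonant — surfaces as [eː] (rule 4).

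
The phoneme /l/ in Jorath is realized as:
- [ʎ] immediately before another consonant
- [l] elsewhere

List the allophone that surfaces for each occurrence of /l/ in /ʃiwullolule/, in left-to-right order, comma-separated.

[ʎ], [l], [l], [l]

Occurrence 1 (position 5): immediately before another consonant → [ʎ].
Occurrence 2 (position 6): no conditioning environment matches → elsewhere allophone [l].
Occurrence 3 (position 8): no conditioning environment matches → elsewhere allophone [l].
Occurrence 4 (position 10): no conditioning environment matches → elsewhere allophone [l].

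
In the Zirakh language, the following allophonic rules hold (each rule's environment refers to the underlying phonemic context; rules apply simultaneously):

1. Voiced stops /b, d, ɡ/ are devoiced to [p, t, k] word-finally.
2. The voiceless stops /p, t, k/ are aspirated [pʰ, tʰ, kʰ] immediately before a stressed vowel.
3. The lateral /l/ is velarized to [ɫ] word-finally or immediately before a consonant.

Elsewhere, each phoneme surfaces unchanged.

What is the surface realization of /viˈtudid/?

[viˈtʰudit]

/v/ stays [v].
/i/ — not in any rule's target class → [i].
Rule 2 applies to /t/ (between /i/ and /u/: immediately before a stressed vowel) → [tʰ].
/u/ — not in any rule's target class → [u].
/d/ (between /u/ and /i/): rule 1 targets it, but not word-finally → unchanged [d].
/i/ — not in any rule's target class → [i].
/d/ (word-final): word-finally, so rule 1 applies → [t].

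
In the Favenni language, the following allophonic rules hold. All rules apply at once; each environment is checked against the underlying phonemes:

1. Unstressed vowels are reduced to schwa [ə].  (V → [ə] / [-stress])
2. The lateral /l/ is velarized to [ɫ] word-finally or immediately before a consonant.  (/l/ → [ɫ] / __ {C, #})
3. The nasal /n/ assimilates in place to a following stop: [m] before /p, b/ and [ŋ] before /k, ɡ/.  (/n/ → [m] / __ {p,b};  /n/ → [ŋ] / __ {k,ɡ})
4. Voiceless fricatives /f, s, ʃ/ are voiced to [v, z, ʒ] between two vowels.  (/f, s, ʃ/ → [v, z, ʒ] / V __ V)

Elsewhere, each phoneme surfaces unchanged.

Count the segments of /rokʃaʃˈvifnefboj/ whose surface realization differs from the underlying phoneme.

Segments that undergo a rule: /o/ → [ə] (rule 1); /a/ → [ə] (rule 1); /e/ → [ə] (rule 1); /o/ → [ə] (rule 1).
All other segments surface unchanged.

4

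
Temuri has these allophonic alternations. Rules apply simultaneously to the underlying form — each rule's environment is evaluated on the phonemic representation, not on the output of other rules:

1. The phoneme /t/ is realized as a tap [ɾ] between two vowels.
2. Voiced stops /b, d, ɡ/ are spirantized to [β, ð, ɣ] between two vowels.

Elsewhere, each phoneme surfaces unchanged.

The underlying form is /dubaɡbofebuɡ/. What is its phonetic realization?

/d/ — word-initial; rule 2 does not apply here → [d].
/u/ (between /d/ and /b/): no rule targets it → [u].
/b/ meets the environment for rule 2 (between two vowels) → [β].
/a/ stays [a].
/ɡ/ — between /a/ and /b/; rule 2 does not apply here → [ɡ].
/b/ (between /ɡ/ and /o/) fails the environment for rule 2, so it stays [b].
/o/ (between /b/ and /f/) is unaffected → [o].
/f/ stays [f].
/e/ stays [e].
/b/ (between /e/ and /u/): between two vowels, so rule 2 applies → [β].
/u/ (between /b/ and /ɡ/) is unaffected → [u].
/ɡ/ (word-final) is in the target of rule 2 but the environment (between two vowels) is not met → [ɡ].

[duβaɡbofeβuɡ]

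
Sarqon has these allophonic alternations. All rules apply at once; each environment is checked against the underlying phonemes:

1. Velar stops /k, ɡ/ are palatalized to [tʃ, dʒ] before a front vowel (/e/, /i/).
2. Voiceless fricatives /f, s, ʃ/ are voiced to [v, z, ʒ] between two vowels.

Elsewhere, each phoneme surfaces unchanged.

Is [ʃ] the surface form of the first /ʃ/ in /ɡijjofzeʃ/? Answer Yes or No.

Yes

/ʃ/ (word-final) fails the environment for rule 2, so it stays [ʃ].
The actual realization is [ʃ], which matches [ʃ].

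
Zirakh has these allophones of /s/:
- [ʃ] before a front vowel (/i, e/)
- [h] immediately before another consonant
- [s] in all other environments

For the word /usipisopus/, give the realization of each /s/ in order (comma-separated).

[ʃ], [s], [s]

Occurrence 1 (position 2): before a front vowel (/i, e/) → [ʃ].
Occurrence 2 (position 6): no conditioning environment matches → elsewhere allophone [s].
Occurrence 3 (position 10): no conditioning environment matches → elsewhere allophone [s].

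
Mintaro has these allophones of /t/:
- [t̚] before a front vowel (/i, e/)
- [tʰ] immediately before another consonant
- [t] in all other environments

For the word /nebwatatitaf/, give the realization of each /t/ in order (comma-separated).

[t], [t̚], [t]

Occurrence 1 (position 6): no conditioning environment matches → elsewhere allophone [t].
Occurrence 2 (position 8): before a front vowel (/i, e/) → [t̚].
Occurrence 3 (position 10): no conditioning environment matches → elsewhere allophone [t].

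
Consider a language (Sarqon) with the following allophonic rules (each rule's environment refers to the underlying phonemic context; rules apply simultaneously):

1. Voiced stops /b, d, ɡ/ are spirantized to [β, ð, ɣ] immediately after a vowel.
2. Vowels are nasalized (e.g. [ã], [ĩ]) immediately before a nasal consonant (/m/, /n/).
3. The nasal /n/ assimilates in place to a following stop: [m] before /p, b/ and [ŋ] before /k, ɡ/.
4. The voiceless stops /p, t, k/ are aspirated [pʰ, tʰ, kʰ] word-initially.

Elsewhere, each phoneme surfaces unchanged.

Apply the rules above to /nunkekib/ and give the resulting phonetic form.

[nũŋkekiβ]

/n/ (word-initial) is in the target of rule 3 but the environment (before a labial or velar stop) is not met → [n].
/u/ (between /n/ and /n/): before a nasal consonant, so rule 2 applies → [ũ].
/n/ meets the environment for rule 3 (before a labial or velar stop) → [ŋ].
/k/ (between /n/ and /e/): rule 4 targets it, but not word-initially → unchanged [k].
/e/ — between /k/ and /k/; rule 2 does not apply here → [e].
/k/ — between /e/ and /i/; rule 4 does not apply here → [k].
/i/ (between /k/ and /b/): rule 2 targets it, but not before a nasal consonant → unchanged [i].
/b/ — word-final, immediately after a vowel — surfaces as [β] (rule 1).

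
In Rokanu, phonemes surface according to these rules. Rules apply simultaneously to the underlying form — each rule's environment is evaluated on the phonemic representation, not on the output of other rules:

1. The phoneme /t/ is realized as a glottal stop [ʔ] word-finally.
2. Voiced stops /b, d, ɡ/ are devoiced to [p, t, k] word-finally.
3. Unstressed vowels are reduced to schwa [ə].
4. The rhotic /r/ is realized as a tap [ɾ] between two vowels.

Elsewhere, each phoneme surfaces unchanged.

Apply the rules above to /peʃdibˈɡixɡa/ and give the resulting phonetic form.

/p/ (word-initial) is unaffected → [p].
/e/ (between /p/ and /ʃ/): in an unstressed syllable, so rule 3 applies → [ə].
/ʃ/ — not in any rule's target class → [ʃ].
/d/ (between /ʃ/ and /i/) is in the target of rule 2 but the environment (word-finally) is not met → [d].
/i/ meets the environment for rule 3 (in an unstressed syllable) → [ə].
/b/ (between /i/ and /ɡ/): rule 2 targets it, but not word-finally → unchanged [b].
/ɡ/ (between /b/ and /i/): rule 2 targets it, but not word-finally → unchanged [ɡ].
/i/ — between /ɡ/ and /x/; rule 3 does not apply here → [i].
/x/ stays [x].
/ɡ/ — between /x/ and /a/; rule 2 does not apply here → [ɡ].
/a/ — word-final, in an unstressed syllable — surfaces as [ə] (rule 3).

[pəʃdəbˈɡixɡə]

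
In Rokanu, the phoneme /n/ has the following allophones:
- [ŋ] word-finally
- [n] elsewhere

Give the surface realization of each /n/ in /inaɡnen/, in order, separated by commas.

[n], [n], [ŋ]

Occurrence 1 (position 2): no conditioning environment matches → elsewhere allophone [n].
Occurrence 2 (position 5): no conditioning environment matches → elsewhere allophone [n].
Occurrence 3 (position 7): word-finally → [ŋ].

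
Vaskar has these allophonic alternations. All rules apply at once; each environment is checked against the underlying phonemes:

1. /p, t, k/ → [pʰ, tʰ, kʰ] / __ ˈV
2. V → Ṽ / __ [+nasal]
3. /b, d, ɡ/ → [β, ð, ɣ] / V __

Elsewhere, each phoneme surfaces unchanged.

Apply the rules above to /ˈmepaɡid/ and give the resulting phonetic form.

[ˈmepaɣið]

/e/ (between /m/ and /p/) fails the environment for rule 2, so it stays [e].
/p/ — between /e/ and /a/; rule 1 does not apply here → [p].
/a/ (between /p/ and /ɡ/) fails the environment for rule 2, so it stays [a].
Rule 3 applies to /ɡ/ (between /a/ and /i/: immediately after a vowel) → [ɣ].
/i/ (between /ɡ/ and /d/) fails the environment for rule 2, so it stays [i].
/d/ — word-final, immediately after a vowel — surfaces as [ð] (rule 3).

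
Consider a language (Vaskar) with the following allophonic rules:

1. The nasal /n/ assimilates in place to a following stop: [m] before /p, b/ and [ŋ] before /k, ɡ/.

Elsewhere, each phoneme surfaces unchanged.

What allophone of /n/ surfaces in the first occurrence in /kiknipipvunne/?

/n/ (between /k/ and /i/) fails the environment for rule 1, so it stays [n].

[n]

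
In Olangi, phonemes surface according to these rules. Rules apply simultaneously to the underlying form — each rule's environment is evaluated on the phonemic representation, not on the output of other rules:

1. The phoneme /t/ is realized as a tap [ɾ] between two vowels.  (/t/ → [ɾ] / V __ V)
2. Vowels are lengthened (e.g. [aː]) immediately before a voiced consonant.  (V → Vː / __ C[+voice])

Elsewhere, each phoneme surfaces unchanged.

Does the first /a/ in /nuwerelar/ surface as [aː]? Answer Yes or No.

/a/ (between /l/ and /r/) occurs before a voiced consonant → [aː] by rule 2.
The actual realization is [aː], which matches [aː].

Yes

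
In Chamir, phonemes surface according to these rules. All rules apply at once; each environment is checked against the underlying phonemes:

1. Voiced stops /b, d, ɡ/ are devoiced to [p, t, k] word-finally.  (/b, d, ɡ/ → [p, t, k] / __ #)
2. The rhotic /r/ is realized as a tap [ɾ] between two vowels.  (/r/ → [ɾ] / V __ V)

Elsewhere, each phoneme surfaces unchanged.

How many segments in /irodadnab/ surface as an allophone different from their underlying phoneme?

Segments that undergo a rule: /r/ → [ɾ] (rule 2); /b/ → [p] (rule 1).
All other segments surface unchanged.

2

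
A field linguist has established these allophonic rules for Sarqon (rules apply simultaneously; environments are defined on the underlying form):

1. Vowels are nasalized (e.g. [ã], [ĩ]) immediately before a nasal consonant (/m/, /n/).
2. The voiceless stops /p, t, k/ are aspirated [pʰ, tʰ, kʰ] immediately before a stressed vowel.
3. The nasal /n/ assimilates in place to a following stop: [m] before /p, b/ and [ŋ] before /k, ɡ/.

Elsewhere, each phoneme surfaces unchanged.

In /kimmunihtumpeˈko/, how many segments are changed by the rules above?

4

Segments that undergo a rule: /i/ → [ĩ] (rule 1); /u/ → [ũ] (rule 1); /u/ → [ũ] (rule 1); /k/ → [kʰ] (rule 2).
All other segments surface unchanged.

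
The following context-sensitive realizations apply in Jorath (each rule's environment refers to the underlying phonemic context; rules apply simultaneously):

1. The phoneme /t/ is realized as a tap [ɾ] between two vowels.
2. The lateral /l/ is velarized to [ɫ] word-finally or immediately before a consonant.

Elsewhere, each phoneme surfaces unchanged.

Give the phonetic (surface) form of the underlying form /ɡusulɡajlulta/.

[ɡusuɫɡajluɫta]

/l/ (between /u/ and /ɡ/) occurs word-finally or immediately before a consonant → [ɫ] by rule 2.
/l/ (between /j/ and /u/) is in the target of rule 2 but the environment (word-finally or immediately before a consonant) is not met → [l].
Rule 2 applies to /l/ (between /u/ and /t/: word-finally or immediately before a consonant) → [ɫ].
/t/ (between /l/ and /a/): rule 1 targets it, but not between two vowels → unchanged [t].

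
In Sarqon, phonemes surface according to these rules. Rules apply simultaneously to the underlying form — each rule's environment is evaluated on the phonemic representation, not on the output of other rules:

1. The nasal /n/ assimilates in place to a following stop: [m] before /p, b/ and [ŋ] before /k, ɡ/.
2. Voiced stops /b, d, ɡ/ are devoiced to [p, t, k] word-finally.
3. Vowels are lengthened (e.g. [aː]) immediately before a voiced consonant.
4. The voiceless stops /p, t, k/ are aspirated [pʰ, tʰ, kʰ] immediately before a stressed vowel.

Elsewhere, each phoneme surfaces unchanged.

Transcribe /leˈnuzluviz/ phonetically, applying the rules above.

[leːˈnuːzluːviːz]

/l/ — not in any rule's target class → [l].
Rule 3 applies to /e/ (between /l/ and /n/: before a voiced consonant) → [eː].
/n/ (between /e/ and /u/) fails the environment for rule 1, so it stays [n].
/u/ (between /n/ and /z/): before a voiced consonant, so rule 3 applies → [uː].
/z/ (between /u/ and /l/): no rule targets it → [z].
/l/ (between /z/ and /u/) is unaffected → [l].
Rule 3 applies to /u/ (between /l/ and /v/: before a voiced consonant) → [uː].
/v/ — not in any rule's target class → [v].
/i/ (between /v/ and /z/): before a voiced consonant, so rule 3 applies → [iː].
/z/ stays [z].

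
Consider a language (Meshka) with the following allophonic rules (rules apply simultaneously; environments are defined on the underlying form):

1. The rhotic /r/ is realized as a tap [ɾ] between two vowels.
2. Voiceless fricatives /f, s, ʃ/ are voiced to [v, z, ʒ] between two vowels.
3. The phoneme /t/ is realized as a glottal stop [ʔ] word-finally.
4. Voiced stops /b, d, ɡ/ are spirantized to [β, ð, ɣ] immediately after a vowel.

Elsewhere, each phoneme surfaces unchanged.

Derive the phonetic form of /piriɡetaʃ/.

[piɾiɣetaʃ]

/p/ (word-initial) is unaffected → [p].
/i/ (between /p/ and /r/): no rule targets it → [i].
/r/ — between /i/ and /i/, between two vowels — surfaces as [ɾ] (rule 1).
/i/ (between /r/ and /ɡ/): no rule targets it → [i].
/ɡ/ — between /i/ and /e/, immediately after a vowel — surfaces as [ɣ] (rule 4).
/e/ stays [e].
/t/ (between /e/ and /a/) fails the environment for rule 3, so it stays [t].
/a/ stays [a].
/ʃ/ (word-final) fails the environment for rule 2, so it stays [ʃ].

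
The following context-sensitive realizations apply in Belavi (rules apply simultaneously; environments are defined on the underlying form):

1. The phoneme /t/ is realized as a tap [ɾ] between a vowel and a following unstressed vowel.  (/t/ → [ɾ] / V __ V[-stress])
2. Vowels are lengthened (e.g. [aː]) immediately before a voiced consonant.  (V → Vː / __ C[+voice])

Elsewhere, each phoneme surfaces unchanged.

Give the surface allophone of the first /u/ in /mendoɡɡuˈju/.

[uː]

/u/ meets the environment for rule 2 (before a voiced consonant) → [uː].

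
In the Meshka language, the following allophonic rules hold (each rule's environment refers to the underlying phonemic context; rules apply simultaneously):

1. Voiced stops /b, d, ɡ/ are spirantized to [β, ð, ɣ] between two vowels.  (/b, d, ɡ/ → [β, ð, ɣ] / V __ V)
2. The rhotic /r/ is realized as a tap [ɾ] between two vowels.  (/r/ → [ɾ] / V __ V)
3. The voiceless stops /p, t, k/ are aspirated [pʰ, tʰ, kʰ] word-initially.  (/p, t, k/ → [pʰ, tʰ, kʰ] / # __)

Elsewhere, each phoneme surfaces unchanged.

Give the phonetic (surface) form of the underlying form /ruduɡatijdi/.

[ruðuɣatijdi]

/r/ — word-initial; rule 2 does not apply here → [r].
/u/ (between /r/ and /d/): no rule targets it → [u].
Rule 1 applies to /d/ (between /u/ and /u/: between two vowels) → [ð].
/u/ — not in any rule's target class → [u].
/ɡ/ meets the environment for rule 1 (between two vowels) → [ɣ].
/a/ (between /ɡ/ and /t/): no rule targets it → [a].
/t/ (between /a/ and /i/): rule 3 targets it, but not word-initially → unchanged [t].
/i/ stays [i].
/j/ (between /i/ and /d/): no rule targets it → [j].
/d/ (between /j/ and /i/) fails the environment for rule 1, so it stays [d].
/i/ — not in any rule's target class → [i].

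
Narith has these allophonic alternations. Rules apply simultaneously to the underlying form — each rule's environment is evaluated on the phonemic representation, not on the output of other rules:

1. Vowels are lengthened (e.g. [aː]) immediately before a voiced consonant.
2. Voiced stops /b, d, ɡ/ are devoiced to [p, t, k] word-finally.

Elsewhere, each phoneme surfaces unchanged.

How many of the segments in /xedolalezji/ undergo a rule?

Segments that undergo a rule: /e/ → [eː] (rule 1); /o/ → [oː] (rule 1); /a/ → [aː] (rule 1); /e/ → [eː] (rule 1).
All other segments surface unchanged.

4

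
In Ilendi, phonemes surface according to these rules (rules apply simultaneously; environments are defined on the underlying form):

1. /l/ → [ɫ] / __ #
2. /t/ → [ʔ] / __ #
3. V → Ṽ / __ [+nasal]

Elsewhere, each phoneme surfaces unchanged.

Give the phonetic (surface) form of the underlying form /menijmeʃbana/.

/m/ — not in any rule's target class → [m].
/e/ — between /m/ and /n/, before a nasal consonant — surfaces as [ẽ] (rule 3).
/n/ (between /e/ and /i/): no rule targets it → [n].
/i/ — between /n/ and /j/; rule 3 does not apply here → [i].
/j/ (between /i/ and /m/): no rule targets it → [j].
/m/ stays [m].
/e/ (between /m/ and /ʃ/): rule 3 targets it, but not before a nasal consonant → unchanged [e].
/ʃ/ — not in any rule's target class → [ʃ].
/b/ (between /ʃ/ and /a/): no rule targets it → [b].
/a/ meets the environment for rule 3 (before a nasal consonant) → [ã].
/n/ stays [n].
/a/ — word-final; rule 3 does not apply here → [a].

[mẽnijmeʃbãna]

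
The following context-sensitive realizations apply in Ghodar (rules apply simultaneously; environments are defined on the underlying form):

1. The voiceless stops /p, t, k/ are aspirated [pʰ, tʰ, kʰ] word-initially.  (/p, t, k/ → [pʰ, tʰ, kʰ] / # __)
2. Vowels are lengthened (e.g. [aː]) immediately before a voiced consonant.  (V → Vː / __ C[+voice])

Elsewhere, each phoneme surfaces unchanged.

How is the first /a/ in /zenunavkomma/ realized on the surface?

[aː]

/a/ (between /n/ and /v/) occurs before a voiced consonant → [aː] by rule 2.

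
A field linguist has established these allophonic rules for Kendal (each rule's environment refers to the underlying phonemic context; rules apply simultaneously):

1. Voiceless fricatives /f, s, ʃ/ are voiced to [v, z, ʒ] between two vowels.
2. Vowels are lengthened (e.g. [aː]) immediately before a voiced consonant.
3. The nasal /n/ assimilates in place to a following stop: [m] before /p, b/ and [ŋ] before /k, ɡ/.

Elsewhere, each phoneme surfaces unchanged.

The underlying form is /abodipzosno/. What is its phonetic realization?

[aːboːdipzosno]

/a/ (word-initial): before a voiced consonant, so rule 2 applies → [aː].
/o/ (between /b/ and /d/): before a voiced consonant, so rule 2 applies → [oː].
/i/ (between /d/ and /p/): rule 2 targets it, but not before a voiced consonant → unchanged [i].
/o/ (between /z/ and /s/) fails the environment for rule 2, so it stays [o].
/s/ (between /o/ and /n/) fails the environment for rule 1, so it stays [s].
/n/ — between /s/ and /o/; rule 3 does not apply here → [n].
/o/ — word-final; rule 2 does not apply here → [o].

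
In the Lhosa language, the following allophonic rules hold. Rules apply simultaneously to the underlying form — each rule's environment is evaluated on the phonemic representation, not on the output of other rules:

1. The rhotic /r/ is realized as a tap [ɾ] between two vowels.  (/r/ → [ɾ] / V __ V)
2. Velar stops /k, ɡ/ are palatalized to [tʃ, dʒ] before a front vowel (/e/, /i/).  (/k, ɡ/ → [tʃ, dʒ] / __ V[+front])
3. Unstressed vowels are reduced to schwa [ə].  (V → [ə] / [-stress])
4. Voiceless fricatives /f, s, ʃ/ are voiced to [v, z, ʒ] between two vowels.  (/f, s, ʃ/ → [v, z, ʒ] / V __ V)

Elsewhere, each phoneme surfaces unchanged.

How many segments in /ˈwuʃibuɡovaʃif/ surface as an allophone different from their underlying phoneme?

7

Segments that undergo a rule: /ʃ/ → [ʒ] (rule 4); /i/ → [ə] (rule 3); /u/ → [ə] (rule 3); /o/ → [ə] (rule 3); /a/ → [ə] (rule 3); /ʃ/ → [ʒ] (rule 4); /i/ → [ə] (rule 3).
All other segments surface unchanged.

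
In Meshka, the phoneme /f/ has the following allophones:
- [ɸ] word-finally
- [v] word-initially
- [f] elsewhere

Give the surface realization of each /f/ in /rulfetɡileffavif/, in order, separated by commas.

Occurrence 1 (position 4): no conditioning environment matches → elsewhere allophone [f].
Occurrence 2 (position 11): no conditioning environment matches → elsewhere allophone [f].
Occurrence 3 (position 12): no conditioning environment matches → elsewhere allophone [f].
Occurrence 4 (position 16): word-finally → [ɸ].

[f], [f], [f], [ɸ]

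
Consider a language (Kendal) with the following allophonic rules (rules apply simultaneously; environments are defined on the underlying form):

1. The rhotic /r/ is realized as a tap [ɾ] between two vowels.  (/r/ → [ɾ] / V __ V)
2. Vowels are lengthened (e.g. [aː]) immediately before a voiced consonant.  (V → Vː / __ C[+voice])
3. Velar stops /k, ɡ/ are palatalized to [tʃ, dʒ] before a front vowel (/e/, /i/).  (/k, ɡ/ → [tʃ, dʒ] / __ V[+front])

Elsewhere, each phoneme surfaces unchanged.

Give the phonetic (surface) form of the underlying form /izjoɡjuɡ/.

Rule 2 applies to /i/ (word-initial: before a voiced consonant) → [iː].
/z/ (between /i/ and /j/): no rule targets it → [z].
/j/ (between /z/ and /o/) is unaffected → [j].
/o/ meets the environment for rule 2 (before a voiced consonant) → [oː].
/ɡ/ (between /o/ and /j/) is in the target of rule 3 but the environment (before a front vowel) is not met → [ɡ].
/j/ (between /ɡ/ and /u/) is unaffected → [j].
/u/ — between /j/ and /ɡ/, before a voiced consonant — surfaces as [uː] (rule 2).
/ɡ/ (word-final) fails the environment for rule 3, so it stays [ɡ].

[iːzjoːɡjuːɡ]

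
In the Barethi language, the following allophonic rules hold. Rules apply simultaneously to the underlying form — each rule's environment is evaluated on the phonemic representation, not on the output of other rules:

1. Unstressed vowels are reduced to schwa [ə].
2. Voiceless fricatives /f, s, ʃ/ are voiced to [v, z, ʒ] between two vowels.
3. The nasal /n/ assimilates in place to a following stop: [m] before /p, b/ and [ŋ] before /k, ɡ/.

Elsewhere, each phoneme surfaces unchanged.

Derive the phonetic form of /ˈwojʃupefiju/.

[ˈwojʃəpəvəjə]

/o/ (between /w/ and /j/): rule 1 targets it, but not in an unstressed syllable → unchanged [o].
/ʃ/ — between /j/ and /u/; rule 2 does not apply here → [ʃ].
/u/ (between /ʃ/ and /p/) occurs in an unstressed syllable → [ə] by rule 1.
Rule 1 applies to /e/ (between /p/ and /f/: in an unstressed syllable) → [ə].
/f/ (between /e/ and /i/): between two vowels, so rule 2 applies → [v].
/i/ (between /f/ and /j/): in an unstressed syllable, so rule 1 applies → [ə].
Rule 1 applies to /u/ (word-final: in an unstressed syllable) → [ə].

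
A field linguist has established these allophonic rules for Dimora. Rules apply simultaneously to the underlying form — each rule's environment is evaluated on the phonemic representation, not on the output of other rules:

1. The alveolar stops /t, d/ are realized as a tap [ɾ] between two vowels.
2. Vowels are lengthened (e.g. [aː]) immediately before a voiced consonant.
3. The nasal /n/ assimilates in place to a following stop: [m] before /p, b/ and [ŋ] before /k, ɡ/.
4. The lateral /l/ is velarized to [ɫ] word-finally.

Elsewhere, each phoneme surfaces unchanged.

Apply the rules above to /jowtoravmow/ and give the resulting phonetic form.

/j/ stays [j].
/o/ (between /j/ and /w/): before a voiced consonant, so rule 2 applies → [oː].
/w/ — not in any rule's target class → [w].
/t/ (between /w/ and /o/): rule 1 targets it, but not between two vowels → unchanged [t].
/o/ meets the environment for rule 2 (before a voiced consonant) → [oː].
/r/ (between /o/ and /a/): no rule targets it → [r].
Rule 2 applies to /a/ (between /r/ and /v/: before a voiced consonant) → [aː].
/v/ (between /a/ and /m/) is unaffected → [v].
/m/ (between /v/ and /o/): no rule targets it → [m].
/o/ (between /m/ and /w/): before a voiced consonant, so rule 2 applies → [oː].
/w/ — not in any rule's target class → [w].

[joːwtoːraːvmoːw]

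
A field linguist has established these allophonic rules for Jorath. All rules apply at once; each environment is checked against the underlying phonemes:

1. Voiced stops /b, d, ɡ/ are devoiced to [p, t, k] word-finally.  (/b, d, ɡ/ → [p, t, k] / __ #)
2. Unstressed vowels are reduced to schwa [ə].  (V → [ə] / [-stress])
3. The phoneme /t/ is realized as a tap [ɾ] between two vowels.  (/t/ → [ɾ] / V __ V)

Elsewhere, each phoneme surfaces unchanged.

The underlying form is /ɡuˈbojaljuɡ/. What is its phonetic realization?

[ɡəˈbojəljək]

/ɡ/ (word-initial) is in the target of rule 1 but the environment (word-finally) is not met → [ɡ].
/u/ (between /ɡ/ and /b/): in an unstressed syllable, so rule 2 applies → [ə].
/b/ — between /u/ and /o/; rule 1 does not apply here → [b].
/o/ (between /b/ and /j/) fails the environment for rule 2, so it stays [o].
/j/ (between /o/ and /a/): no rule targets it → [j].
/a/ — between /j/ and /l/, in an unstressed syllable — surfaces as [ə] (rule 2).
/l/ (between /a/ and /j/): no rule targets it → [l].
/j/ (between /l/ and /u/) is unaffected → [j].
Rule 2 applies to /u/ (between /j/ and /ɡ/: in an unstressed syllable) → [ə].
/ɡ/ (word-final): word-finally, so rule 1 applies → [k].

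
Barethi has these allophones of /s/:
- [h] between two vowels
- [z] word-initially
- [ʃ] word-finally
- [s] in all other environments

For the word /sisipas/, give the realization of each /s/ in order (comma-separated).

Occurrence 1 (position 1): word-initially → [z].
Occurrence 2 (position 3): between two vowels → [h].
Occurrence 3 (position 7): word-finally → [ʃ].

[z], [h], [ʃ]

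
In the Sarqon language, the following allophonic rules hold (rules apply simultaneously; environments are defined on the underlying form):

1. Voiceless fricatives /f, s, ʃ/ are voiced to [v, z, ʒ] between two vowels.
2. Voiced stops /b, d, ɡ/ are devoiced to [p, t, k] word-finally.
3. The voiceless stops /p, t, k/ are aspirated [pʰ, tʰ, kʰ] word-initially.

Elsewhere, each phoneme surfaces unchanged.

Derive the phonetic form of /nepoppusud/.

[nepoppuzut]

/n/ (word-initial): no rule targets it → [n].
/e/ stays [e].
/p/ (between /e/ and /o/) fails the environment for rule 3, so it stays [p].
/o/ (between /p/ and /p/) is unaffected → [o].
/p/ (between /o/ and /p/): rule 3 targets it, but not word-initially → unchanged [p].
/p/ (between /p/ and /u/) fails the environment for rule 3, so it stays [p].
/u/ (between /p/ and /s/): no rule targets it → [u].
/s/ — between /u/ and /u/, between two vowels — surfaces as [z] (rule 1).
/u/ — not in any rule's target class → [u].
/d/ — word-final, word-finally — surfaces as [t] (rule 2).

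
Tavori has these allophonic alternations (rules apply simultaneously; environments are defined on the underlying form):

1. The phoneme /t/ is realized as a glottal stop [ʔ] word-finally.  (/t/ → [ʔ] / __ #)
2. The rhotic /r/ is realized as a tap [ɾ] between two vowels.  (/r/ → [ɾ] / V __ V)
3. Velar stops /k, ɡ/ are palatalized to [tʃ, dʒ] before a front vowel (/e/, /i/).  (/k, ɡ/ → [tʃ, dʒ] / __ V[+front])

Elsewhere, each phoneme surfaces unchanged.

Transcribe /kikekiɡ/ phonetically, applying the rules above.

/k/ (word-initial): before a front vowel, so rule 3 applies → [tʃ].
/i/ stays [i].
Rule 3 applies to /k/ (between /i/ and /e/: before a front vowel) → [tʃ].
/e/ (between /k/ and /k/): no rule targets it → [e].
Rule 3 applies to /k/ (between /e/ and /i/: before a front vowel) → [tʃ].
/i/ (between /k/ and /ɡ/) is unaffected → [i].
/ɡ/ — word-final; rule 3 does not apply here → [ɡ].

[tʃitʃetʃiɡ]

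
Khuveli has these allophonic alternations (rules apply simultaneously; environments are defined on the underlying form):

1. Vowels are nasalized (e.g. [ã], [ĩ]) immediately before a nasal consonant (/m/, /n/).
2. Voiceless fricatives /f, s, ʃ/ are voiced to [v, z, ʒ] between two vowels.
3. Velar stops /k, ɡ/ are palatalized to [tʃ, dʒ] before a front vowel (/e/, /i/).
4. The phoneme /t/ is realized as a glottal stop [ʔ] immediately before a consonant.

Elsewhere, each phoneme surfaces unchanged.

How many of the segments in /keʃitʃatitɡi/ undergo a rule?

5

Segments that undergo a rule: /k/ → [tʃ] (rule 3); /ʃ/ → [ʒ] (rule 2); /t/ → [ʔ] (rule 4); /t/ → [ʔ] (rule 4); /ɡ/ → [dʒ] (rule 3).
All other segments surface unchanged.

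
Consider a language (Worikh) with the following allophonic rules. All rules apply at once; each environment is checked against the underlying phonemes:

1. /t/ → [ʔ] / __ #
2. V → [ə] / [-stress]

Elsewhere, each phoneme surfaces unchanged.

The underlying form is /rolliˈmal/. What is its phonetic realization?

/r/ (word-initial) is unaffected → [r].
/o/ (between /r/ and /l/) occurs in an unstressed syllable → [ə] by rule 2.
/l/ (between /o/ and /l/): no rule targets it → [l].
/l/ (between /l/ and /i/): no rule targets it → [l].
/i/ (between /l/ and /m/) occurs in an unstressed syllable → [ə] by rule 2.
/m/ (between /i/ and /a/) is unaffected → [m].
/a/ — between /m/ and /l/; rule 2 does not apply here → [a].
/l/ — not in any rule's target class → [l].

[rəlləˈmal]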